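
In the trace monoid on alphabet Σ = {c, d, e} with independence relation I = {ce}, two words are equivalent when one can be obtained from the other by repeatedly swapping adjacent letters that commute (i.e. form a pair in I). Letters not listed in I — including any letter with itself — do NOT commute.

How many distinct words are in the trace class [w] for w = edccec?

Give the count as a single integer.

0(e) covers ∅
1(d) covers 0:e
2(c) covers 1:d
3(c) covers 2:c
4(e) covers 1:d
5(c) covers 3:c
floor of heap: 0:e
completions by unplaced set U, small U first (add the entries for U minus each lowest piece of U):
  |U|=1: {4}:1  {5}:1
  |U|=2: {3,5}:1  {4,5}:2
  |U|=3: {2,3,5}:1  {3,4,5}:3
  |U|=4: {2,3,4,5}:4
  start at 0(e): 4

4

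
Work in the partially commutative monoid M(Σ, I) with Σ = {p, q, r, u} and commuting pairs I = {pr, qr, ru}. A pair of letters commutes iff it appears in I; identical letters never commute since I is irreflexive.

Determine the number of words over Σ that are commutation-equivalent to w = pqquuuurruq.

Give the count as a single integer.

#0=p has no predecessor
#1=q depends on [0:p]
#2=q depends on [1:q]
#3=u depends on [2:q]
#4=u depends on [3:u]
#5=u depends on [4:u]
#6=u depends on [5:u]
#7=r has no predecessor
#8=r depends on [7:r]
#9=u depends on [6:u]
#10=q depends on [9:u]
sources: [0:p, 7:r]
N(rest) = Σ N(rest − s) over sources s of rest; N(one piece) = 1:
  size 1 → [8]=1  [10]=1
  size 2 → [7,8]=1  [8,10]=2  [9,10]=1
  size 3 → [6,9,10]=1  [7,8,10]=3  [8,9,10]=3
  size 4 → [5,6,9,10]=1  [6,8,9,10]=4  [7,8,9,10]=6
  size 5 → [4,5,6,9,10]=1  [5,6,8,9,10]=5  [6,7,8,9,10]=10
  size 6 → [3,4,5,6,9,10]=1  [4,5,6,8,9,10]=6  [5,6,7,8,9,10]=15
  size 7 → [2,3,4,5,6,9,10]=1  [3,4,5,6,8,9,10]=7  [4,5,6,7,8,9,10]=21
  size 8 → [1,2,3,4,5,6,9,10]=1  [2,3,4,5,6,8,9,10]=8  [3,4,5,6,7,8,9,10]=28
  size 9 → [0,1,2,3,4,5,6,9,10]=1  [1,2,3,4,5,6,8,9,10]=9  [2,3,4,5,6,7,8,9,10]=36
  first=0(p) contributes 45
  first=7(r) contributes 10
|[w]| = 55

55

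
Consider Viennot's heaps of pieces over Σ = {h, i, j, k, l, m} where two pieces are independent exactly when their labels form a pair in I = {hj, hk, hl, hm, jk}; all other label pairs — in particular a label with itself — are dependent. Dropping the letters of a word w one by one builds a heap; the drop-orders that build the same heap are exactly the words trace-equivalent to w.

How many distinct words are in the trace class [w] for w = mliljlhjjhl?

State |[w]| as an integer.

28

piece 0:m — minimal
piece 1:l rests on {0:m}
piece 2:i rests on {1:l}
piece 3:l rests on {2:i}
piece 4:j rests on {3:l}
piece 5:l rests on {4:j}
piece 6:h rests on {2:i}
piece 7:j rests on {5:l}
piece 8:j rests on {7:j}
piece 9:h rests on {6:h}
piece 10:l rests on {8:j}
minimal pieces: {0:m}
ways to finish when only these pieces remain (= sum over removing one remaining piece with nothing left below it):
  1 left: {9}→1  {10}→1
  2 left: {6,9}→1  {8,10}→1  {9,10}→2
  3 left: {6,9,10}→3  {7,8,10}→1  {8,9,10}→3
  4 left: {5,7,8,10}→1  {6,8,9,10}→6  {7,8,9,10}→4
  5 left: {4,5,7,8,10}→1  {5,7,8,9,10}→5  {6,7,8,9,10}→10
  6 left: {3,4,5,7,8,10}→1  {4,5,7,8,9,10}→6  {5,6,7,8,9,10}→15
  7 left: {3,4,5,7,8,9,10}→7  {4,5,6,7,8,9,10}→21
  8 left: {3,4,5,6,7,8,9,10}→28
  9 left: {2,3,4,5,6,7,8,9,10}→28
  placing 0:m first → 28 extensions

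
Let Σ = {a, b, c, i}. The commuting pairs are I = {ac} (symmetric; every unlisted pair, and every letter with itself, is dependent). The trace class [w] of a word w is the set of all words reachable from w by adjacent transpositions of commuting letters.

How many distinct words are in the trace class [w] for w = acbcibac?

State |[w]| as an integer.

4

0(a) covers ∅
1(c) covers ∅
2(b) covers 0:a, 1:c
3(c) covers 2:b
4(i) covers 3:c
5(b) covers 4:i
6(a) covers 5:b
7(c) covers 5:b
floor of heap: 0:a, 1:c
completions by unplaced set U, small U first (add the entries for U minus each lowest piece of U):
  |U|=1: {6}:1  {7}:1
  |U|=2: {6,7}:2
  |U|=3: {5,6,7}:2
  |U|=4: {4,5,6,7}:2
  |U|=5: {3,4,5,6,7}:2
  |U|=6: {2,3,4,5,6,7}:2
  start at 0(a): 2
  start at 1(c): 2
sum over floor = 4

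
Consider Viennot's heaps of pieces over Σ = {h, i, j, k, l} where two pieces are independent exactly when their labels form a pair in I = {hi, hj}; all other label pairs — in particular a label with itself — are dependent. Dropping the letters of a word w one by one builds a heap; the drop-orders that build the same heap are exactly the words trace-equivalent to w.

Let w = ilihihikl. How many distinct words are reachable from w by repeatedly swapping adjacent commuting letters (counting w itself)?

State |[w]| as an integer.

10

drop 0:i onto floor
drop 1:l onto {0:i}
drop 2:i onto {1:l}
drop 3:h onto {1:l}
drop 4:i onto {2:i}
drop 5:h onto {3:h}
drop 6:i onto {4:i}
drop 7:k onto {5:h, 6:i}
drop 8:l onto {7:k}
ground layer = {0:i}
drop-orders for the pieces not yet dropped (sum over which currently-grounded one goes next):
  1 to go: {8} 1
  2 to go: {7,8} 1
  3 to go: {5,7,8} 1  {6,7,8} 1
  4 to go: {3,5,7,8} 1  {4,6,7,8} 1  {5,6,7,8} 2
  5 to go: {2,4,6,7,8} 1  {3,5,6,7,8} 3  {4,5,6,7,8} 3
  6 to go: {2,4,5,6,7,8} 4  {3,4,5,6,7,8} 6
  7 to go: {2,3,4,5,6,7,8} 10
  if 0:i drops first: 10 orders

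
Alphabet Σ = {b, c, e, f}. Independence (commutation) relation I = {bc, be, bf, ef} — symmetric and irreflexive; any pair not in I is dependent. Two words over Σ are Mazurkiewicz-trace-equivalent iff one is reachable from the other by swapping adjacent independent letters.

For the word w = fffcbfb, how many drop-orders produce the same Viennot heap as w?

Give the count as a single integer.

21

drop 0:f onto floor
drop 1:f onto {0:f}
drop 2:f onto {1:f}
drop 3:c onto {2:f}
drop 4:b onto floor
drop 5:f onto {3:c}
drop 6:b onto {4:b}
ground layer = {0:f, 4:b}
drop-orders for the pieces not yet dropped (sum over which currently-grounded one goes next):
  1 to go: {5} 1  {6} 1
  2 to go: {3,5} 1  {4,6} 1  {5,6} 2
  3 to go: {2,3,5} 1  {3,5,6} 3  {4,5,6} 3
  4 to go: {1,2,3,5} 1  {2,3,5,6} 4  {3,4,5,6} 6
  5 to go: {0,1,2,3,5} 1  {1,2,3,5,6} 5  {2,3,4,5,6} 10
  if 0:f drops first: 15 orders
  if 4:b drops first: 6 orders
heap linearizations: 21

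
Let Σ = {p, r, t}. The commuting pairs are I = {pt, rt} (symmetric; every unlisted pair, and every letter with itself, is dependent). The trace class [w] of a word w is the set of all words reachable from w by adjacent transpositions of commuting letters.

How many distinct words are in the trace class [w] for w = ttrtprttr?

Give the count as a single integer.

#0=t has no predecessor
#1=t depends on [0:t]
#2=r has no predecessor
#3=t depends on [1:t]
#4=p depends on [2:r]
#5=r depends on [4:p]
#6=t depends on [3:t]
#7=t depends on [6:t]
#8=r depends on [5:r]
sources: [0:t, 2:r]
N(rest) = Σ N(rest − s) over sources s of rest; N(one piece) = 1:
  size 1 → [7]=1  [8]=1
  size 2 → [5,8]=1  [6,7]=1  [7,8]=2
  size 3 → [3,6,7]=1  [4,5,8]=1  [5,7,8]=3  [6,7,8]=3
  size 4 → [1,3,6,7]=1  [2,4,5,8]=1  [3,6,7,8]=4  [4,5,7,8]=4  [5,6,7,8]=6
  size 5 → [0,1,3,6,7]=1  [1,3,6,7,8]=5  [2,4,5,7,8]=5  [3,5,6,7,8]=10  [4,5,6,7,8]=10
  size 6 → [0,1,3,6,7,8]=6  [1,3,5,6,7,8]=15  [2,4,5,6,7,8]=15  [3,4,5,6,7,8]=20
  size 7 → [0,1,3,5,6,7,8]=21  [1,3,4,5,6,7,8]=35  [2,3,4,5,6,7,8]=35
  first=0(t) contributes 70
  first=2(r) contributes 56
|[w]| = 126

126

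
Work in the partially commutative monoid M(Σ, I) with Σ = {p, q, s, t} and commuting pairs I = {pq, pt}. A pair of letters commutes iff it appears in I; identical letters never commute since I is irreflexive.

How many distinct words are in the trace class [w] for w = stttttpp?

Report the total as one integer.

#0=s has no predecessor
#1=t depends on [0:s]
#2=t depends on [1:t]
#3=t depends on [2:t]
#4=t depends on [3:t]
#5=t depends on [4:t]
#6=p depends on [0:s]
#7=p depends on [6:p]
sources: [0:s]
N(rest) = Σ N(rest − s) over sources s of rest; N(one piece) = 1:
  size 1 → [5]=1  [7]=1
  size 2 → [4,5]=1  [5,7]=2  [6,7]=1
  size 3 → [3,4,5]=1  [4,5,7]=3  [5,6,7]=3
  size 4 → [2,3,4,5]=1  [3,4,5,7]=4  [4,5,6,7]=6
  size 5 → [1,2,3,4,5]=1  [2,3,4,5,7]=5  [3,4,5,6,7]=10
  size 6 → [1,2,3,4,5,7]=6  [2,3,4,5,6,7]=15
  first=0(s) contributes 21

21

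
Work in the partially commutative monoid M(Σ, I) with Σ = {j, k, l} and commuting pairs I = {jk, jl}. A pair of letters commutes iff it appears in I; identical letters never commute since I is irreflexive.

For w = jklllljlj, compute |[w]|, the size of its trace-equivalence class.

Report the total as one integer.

84

piece 0:j — minimal
piece 1:k — minimal
piece 2:l rests on {1:k}
piece 3:l rests on {2:l}
piece 4:l rests on {3:l}
piece 5:l rests on {4:l}
piece 6:j rests on {0:j}
piece 7:l rests on {5:l}
piece 8:j rests on {6:j}
minimal pieces: {0:j, 1:k}
ways to finish when only these pieces remain (= sum over removing one remaining piece with nothing left below it):
  1 left: {7}→1  {8}→1
  2 left: {5,7}→1  {6,8}→1  {7,8}→2
  3 left: {0,6,8}→1  {4,5,7}→1  {5,7,8}→3  {6,7,8}→3
  4 left: {0,6,7,8}→4  {3,4,5,7}→1  {4,5,7,8}→4  {5,6,7,8}→6
  5 left: {0,5,6,7,8}→10  {2,3,4,5,7}→1  {3,4,5,7,8}→5  {4,5,6,7,8}→10
  6 left: {0,4,5,6,7,8}→20  {1,2,3,4,5,7}→1  {2,3,4,5,7,8}→6  {3,4,5,6,7,8}→15
  7 left: {0,3,4,5,6,7,8}→35  {1,2,3,4,5,7,8}→7  {2,3,4,5,6,7,8}→21
  placing 0:j first → 28 extensions
  placing 1:k first → 56 extensions
total linear extensions = 84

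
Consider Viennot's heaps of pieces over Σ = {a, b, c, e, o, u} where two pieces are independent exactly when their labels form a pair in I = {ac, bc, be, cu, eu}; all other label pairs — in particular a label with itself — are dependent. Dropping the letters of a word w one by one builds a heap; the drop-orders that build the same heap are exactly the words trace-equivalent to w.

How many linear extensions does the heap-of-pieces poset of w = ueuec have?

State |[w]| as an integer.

drop 0:u onto floor
drop 1:e onto floor
drop 2:u onto {0:u}
drop 3:e onto {1:e}
drop 4:c onto {3:e}
ground layer = {0:u, 1:e}
drop-orders for the pieces not yet dropped (sum over which currently-grounded one goes next):
  1 to go: {2} 1  {4} 1
  2 to go: {0,2} 1  {2,4} 2  {3,4} 1
  3 to go: {0,2,4} 3  {1,3,4} 1  {2,3,4} 3
  if 0:u drops first: 4 orders
  if 1:e drops first: 6 orders
heap linearizations: 10

10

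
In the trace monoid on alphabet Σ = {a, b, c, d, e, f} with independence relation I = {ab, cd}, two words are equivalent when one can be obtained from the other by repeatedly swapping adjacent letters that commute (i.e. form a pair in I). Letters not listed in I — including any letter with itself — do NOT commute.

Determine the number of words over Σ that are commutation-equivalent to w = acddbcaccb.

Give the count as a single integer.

3

0(a) covers ∅
1(c) covers 0:a
2(d) covers 0:a
3(d) covers 2:d
4(b) covers 1:c, 3:d
5(c) covers 4:b
6(a) covers 5:c
7(c) covers 6:a
8(c) covers 7:c
9(b) covers 8:c
floor of heap: 0:a
completions by unplaced set U, small U first (add the entries for U minus each lowest piece of U):
  |U|=1: {9}:1
  |U|=2: {8,9}:1
  |U|=3: {7,8,9}:1
  |U|=4: {6,7,8,9}:1
  |U|=5: {5,6,7,8,9}:1
  |U|=6: {4,5,6,7,8,9}:1
  |U|=7: {1,4,5,6,7,8,9}:1  {3,4,5,6,7,8,9}:1
  |U|=8: {1,3,4,5,6,7,8,9}:2  {2,3,4,5,6,7,8,9}:1
  start at 0(a): 3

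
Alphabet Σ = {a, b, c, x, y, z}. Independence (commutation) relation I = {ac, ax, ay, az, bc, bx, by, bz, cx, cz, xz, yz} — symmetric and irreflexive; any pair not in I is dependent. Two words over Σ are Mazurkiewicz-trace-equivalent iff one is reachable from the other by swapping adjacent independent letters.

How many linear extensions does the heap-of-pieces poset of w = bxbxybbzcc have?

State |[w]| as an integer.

0(b) covers ∅
1(x) covers ∅
2(b) covers 0:b
3(x) covers 1:x
4(y) covers 3:x
5(b) covers 2:b
6(b) covers 5:b
7(z) covers ∅
8(c) covers 4:y
9(c) covers 8:c
floor of heap: 0:b, 1:x, 7:z
completions by unplaced set U, small U first (add the entries for U minus each lowest piece of U):
  |U|=1: {6}:1  {7}:1  {9}:1
  |U|=2: {5,6}:1  {6,7}:2  {6,9}:2  {7,9}:2  {8,9}:1
  |U|=3: {2,5,6}:1  {4,8,9}:1  {5,6,7}:3  {5,6,9}:3  {6,7,9}:6  {6,8,9}:3  {7,8,9}:3
  |U|=4: {0,2,5,6}:1  {2,5,6,7}:4  {2,5,6,9}:4  {3,4,8,9}:1  {4,6,8,9}:4  {4,7,8,9}:4  {5,6,7,9}:12  {5,6,8,9}:6  {6,7,8,9}:12
  |U|=5: {0,2,5,6,7}:5  {0,2,5,6,9}:5  {1,3,4,8,9}:1  {2,5,6,7,9}:20  {2,5,6,8,9}:10  {3,4,6,8,9}:5  {3,4,7,8,9}:5  {4,5,6,8,9}:10  {4,6,7,8,9}:20  {5,6,7,8,9}:30
  |U|=6: {0,2,5,6,7,9}:30  {0,2,5,6,8,9}:15  {1,3,4,6,8,9}:6  {1,3,4,7,8,9}:6  {2,4,5,6,8,9}:20  {2,5,6,7,8,9}:60  {3,4,5,6,8,9}:15  {3,4,6,7,8,9}:30  {4,5,6,7,8,9}:60
  |U|=7: {0,2,4,5,6,8,9}:35  {0,2,5,6,7,8,9}:105  {1,3,4,5,6,8,9}:21  {1,3,4,6,7,8,9}:42  {2,3,4,5,6,8,9}:35  {2,4,5,6,7,8,9}:140  {3,4,5,6,7,8,9}:105
  |U|=8: {0,2,3,4,5,6,8,9}:70  {0,2,4,5,6,7,8,9}:280  {1,2,3,4,5,6,8,9}:56  {1,3,4,5,6,7,8,9}:168  {2,3,4,5,6,7,8,9}:280
  start at 0(b): 504
  start at 1(x): 630
  start at 7(z): 126
sum over floor = 1260

1260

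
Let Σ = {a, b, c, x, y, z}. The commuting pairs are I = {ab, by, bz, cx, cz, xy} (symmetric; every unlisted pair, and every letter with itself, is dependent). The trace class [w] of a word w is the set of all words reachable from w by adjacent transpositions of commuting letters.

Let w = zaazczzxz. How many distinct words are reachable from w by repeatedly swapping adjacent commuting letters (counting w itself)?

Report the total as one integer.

#0=z has no predecessor
#1=a depends on [0:z]
#2=a depends on [1:a]
#3=z depends on [2:a]
#4=c depends on [2:a]
#5=z depends on [3:z]
#6=z depends on [5:z]
#7=x depends on [6:z]
#8=z depends on [7:x]
sources: [0:z]
N(rest) = Σ N(rest − s) over sources s of rest; N(one piece) = 1:
  size 1 → [4]=1  [8]=1
  size 2 → [4,8]=2  [7,8]=1
  size 3 → [4,7,8]=3  [6,7,8]=1
  size 4 → [4,6,7,8]=4  [5,6,7,8]=1
  size 5 → [3,5,6,7,8]=1  [4,5,6,7,8]=5
  size 6 → [3,4,5,6,7,8]=6
  size 7 → [2,3,4,5,6,7,8]=6
  first=0(z) contributes 6

6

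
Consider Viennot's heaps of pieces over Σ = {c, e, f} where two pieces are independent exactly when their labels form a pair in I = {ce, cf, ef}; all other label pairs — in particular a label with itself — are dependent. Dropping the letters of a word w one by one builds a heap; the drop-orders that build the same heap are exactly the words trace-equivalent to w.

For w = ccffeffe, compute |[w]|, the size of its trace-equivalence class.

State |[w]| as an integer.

drop 0:c onto floor
drop 1:c onto {0:c}
drop 2:f onto floor
drop 3:f onto {2:f}
drop 4:e onto floor
drop 5:f onto {3:f}
drop 6:f onto {5:f}
drop 7:e onto {4:e}
ground layer = {0:c, 2:f, 4:e}
drop-orders for the pieces not yet dropped (sum over which currently-grounded one goes next):
  1 to go: {1} 1  {6} 1  {7} 1
  2 to go: {0,1} 1  {1,6} 2  {1,7} 2  {4,7} 1  {5,6} 1  {6,7} 2
  3 to go: {0,1,6} 3  {0,1,7} 3  {1,4,7} 3  {1,5,6} 3  {1,6,7} 6  {3,5,6} 1  {4,6,7} 3  {5,6,7} 3
  4 to go: {0,1,4,7} 6  {0,1,5,6} 6  {0,1,6,7} 12  {1,3,5,6} 4  {1,4,6,7} 12  {1,5,6,7} 12  {2,3,5,6} 1  {3,5,6,7} 4  {4,5,6,7} 6
  5 to go: {0,1,3,5,6} 10  {0,1,4,6,7} 30  {0,1,5,6,7} 30  {1,2,3,5,6} 5  {1,3,5,6,7} 20  {1,4,5,6,7} 30  {2,3,5,6,7} 5  {3,4,5,6,7} 10
  6 to go: {0,1,2,3,5,6} 15  {0,1,3,5,6,7} 60  {0,1,4,5,6,7} 90  {1,2,3,5,6,7} 30  {1,3,4,5,6,7} 60  {2,3,4,5,6,7} 15
  if 0:c drops first: 105 orders
  if 2:f drops first: 210 orders
  if 4:e drops first: 105 orders
heap linearizations: 420

420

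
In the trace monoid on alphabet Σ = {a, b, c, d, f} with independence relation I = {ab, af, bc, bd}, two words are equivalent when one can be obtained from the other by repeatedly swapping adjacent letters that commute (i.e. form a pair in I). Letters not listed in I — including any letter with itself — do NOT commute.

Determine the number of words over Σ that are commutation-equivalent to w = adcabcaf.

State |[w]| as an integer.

piece 0:a — minimal
piece 1:d rests on {0:a}
piece 2:c rests on {1:d}
piece 3:a rests on {2:c}
piece 4:b — minimal
piece 5:c rests on {3:a}
piece 6:a rests on {5:c}
piece 7:f rests on {4:b, 5:c}
minimal pieces: {0:a, 4:b}
ways to finish when only these pieces remain (= sum over removing one remaining piece with nothing left below it):
  1 left: {6}→1  {7}→1
  2 left: {4,7}→1  {6,7}→2
  3 left: {4,6,7}→3  {5,6,7}→2
  4 left: {3,5,6,7}→2  {4,5,6,7}→5
  5 left: {2,3,5,6,7}→2  {3,4,5,6,7}→7
  6 left: {1,2,3,5,6,7}→2  {2,3,4,5,6,7}→9
  placing 0:a first → 11 extensions
  placing 4:b first → 2 extensions
total linear extensions = 13

13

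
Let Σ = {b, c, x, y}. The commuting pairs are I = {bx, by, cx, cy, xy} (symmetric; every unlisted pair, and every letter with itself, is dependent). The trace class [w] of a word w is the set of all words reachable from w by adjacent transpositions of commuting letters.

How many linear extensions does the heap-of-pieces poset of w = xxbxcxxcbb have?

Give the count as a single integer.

252

#0=x has no predecessor
#1=x depends on [0:x]
#2=b has no predecessor
#3=x depends on [1:x]
#4=c depends on [2:b]
#5=x depends on [3:x]
#6=x depends on [5:x]
#7=c depends on [4:c]
#8=b depends on [7:c]
#9=b depends on [8:b]
sources: [0:x, 2:b]
N(rest) = Σ N(rest − s) over sources s of rest; N(one piece) = 1:
  size 1 → [6]=1  [9]=1
  size 2 → [5,6]=1  [6,9]=2  [8,9]=1
  size 3 → [3,5,6]=1  [5,6,9]=3  [6,8,9]=3  [7,8,9]=1
  size 4 → [1,3,5,6]=1  [3,5,6,9]=4  [4,7,8,9]=1  [5,6,8,9]=6  [6,7,8,9]=4
  size 5 → [0,1,3,5,6]=1  [1,3,5,6,9]=5  [2,4,7,8,9]=1  [3,5,6,8,9]=10  [4,6,7,8,9]=5  [5,6,7,8,9]=10
  size 6 → [0,1,3,5,6,9]=6  [1,3,5,6,8,9]=15  [2,4,6,7,8,9]=6  [3,5,6,7,8,9]=20  [4,5,6,7,8,9]=15
  size 7 → [0,1,3,5,6,8,9]=21  [1,3,5,6,7,8,9]=35  [2,4,5,6,7,8,9]=21  [3,4,5,6,7,8,9]=35
  size 8 → [0,1,3,5,6,7,8,9]=56  [1,3,4,5,6,7,8,9]=70  [2,3,4,5,6,7,8,9]=56
  first=0(x) contributes 126
  first=2(b) contributes 126
|[w]| = 252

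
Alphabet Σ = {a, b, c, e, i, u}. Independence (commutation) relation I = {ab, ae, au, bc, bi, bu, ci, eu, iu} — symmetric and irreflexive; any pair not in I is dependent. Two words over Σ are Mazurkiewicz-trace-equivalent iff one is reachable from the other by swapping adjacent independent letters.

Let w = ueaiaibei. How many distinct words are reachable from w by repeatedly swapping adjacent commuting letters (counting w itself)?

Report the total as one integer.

81

piece 0:u — minimal
piece 1:e — minimal
piece 2:a — minimal
piece 3:i rests on {1:e, 2:a}
piece 4:a rests on {3:i}
piece 5:i rests on {4:a}
piece 6:b rests on {1:e}
piece 7:e rests on {5:i, 6:b}
piece 8:i rests on {7:e}
minimal pieces: {0:u, 1:e, 2:a}
ways to finish when only these pieces remain (= sum over removing one remaining piece with nothing left below it):
  1 left: {0}→1  {8}→1
  2 left: {0,8}→2  {7,8}→1
  3 left: {0,7,8}→3  {5,7,8}→1  {6,7,8}→1
  4 left: {0,5,7,8}→4  {0,6,7,8}→4  {4,5,7,8}→1  {5,6,7,8}→2
  5 left: {0,4,5,7,8}→5  {0,5,6,7,8}→10  {3,4,5,7,8}→1  {4,5,6,7,8}→3
  6 left: {0,3,4,5,7,8}→6  {0,4,5,6,7,8}→18  {2,3,4,5,7,8}→1  {3,4,5,6,7,8}→4
  7 left: {0,2,3,4,5,7,8}→7  {0,3,4,5,6,7,8}→28  {1,3,4,5,6,7,8}→4  {2,3,4,5,6,7,8}→5
  placing 0:u first → 9 extensions
  placing 1:e first → 40 extensions
  placing 2:a first → 32 extensions
total linear extensions = 81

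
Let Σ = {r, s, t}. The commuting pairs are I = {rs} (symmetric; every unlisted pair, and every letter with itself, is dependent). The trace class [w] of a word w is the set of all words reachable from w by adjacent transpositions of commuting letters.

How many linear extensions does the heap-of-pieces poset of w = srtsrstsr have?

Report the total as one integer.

0(s) covers ∅
1(r) covers ∅
2(t) covers 0:s, 1:r
3(s) covers 2:t
4(r) covers 2:t
5(s) covers 3:s
6(t) covers 4:r, 5:s
7(s) covers 6:t
8(r) covers 6:t
floor of heap: 0:s, 1:r
completions by unplaced set U, small U first (add the entries for U minus each lowest piece of U):
  |U|=1: {7}:1  {8}:1
  |U|=2: {7,8}:2
  |U|=3: {6,7,8}:2
  |U|=4: {4,6,7,8}:2  {5,6,7,8}:2
  |U|=5: {3,5,6,7,8}:2  {4,5,6,7,8}:4
  |U|=6: {3,4,5,6,7,8}:6
  |U|=7: {2,3,4,5,6,7,8}:6
  start at 0(s): 6
  start at 1(r): 6
sum over floor = 12

12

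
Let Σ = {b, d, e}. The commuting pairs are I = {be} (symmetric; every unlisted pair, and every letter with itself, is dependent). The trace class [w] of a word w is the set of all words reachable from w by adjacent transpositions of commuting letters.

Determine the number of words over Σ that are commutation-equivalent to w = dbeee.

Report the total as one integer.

piece 0:d — minimal
piece 1:b rests on {0:d}
piece 2:e rests on {0:d}
piece 3:e rests on {2:e}
piece 4:e rests on {3:e}
minimal pieces: {0:d}
ways to finish when only these pieces remain (= sum over removing one remaining piece with nothing left below it):
  1 left: {1}→1  {4}→1
  2 left: {1,4}→2  {3,4}→1
  3 left: {1,3,4}→3  {2,3,4}→1
  placing 0:d first → 4 extensions

4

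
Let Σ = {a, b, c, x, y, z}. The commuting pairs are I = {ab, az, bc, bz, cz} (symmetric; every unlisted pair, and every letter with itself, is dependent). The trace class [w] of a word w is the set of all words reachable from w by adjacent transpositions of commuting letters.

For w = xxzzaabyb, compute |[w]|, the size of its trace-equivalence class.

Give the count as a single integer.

piece 0:x — minimal
piece 1:x rests on {0:x}
piece 2:z rests on {1:x}
piece 3:z rests on {2:z}
piece 4:a rests on {1:x}
piece 5:a rests on {4:a}
piece 6:b rests on {1:x}
piece 7:y rests on {3:z, 5:a, 6:b}
piece 8:b rests on {7:y}
minimal pieces: {0:x}
ways to finish when only these pieces remain (= sum over removing one remaining piece with nothing left below it):
  1 left: {8}→1
  2 left: {7,8}→1
  3 left: {3,7,8}→1  {5,7,8}→1  {6,7,8}→1
  4 left: {2,3,7,8}→1  {3,5,7,8}→2  {3,6,7,8}→2  {4,5,7,8}→1  {5,6,7,8}→2
  5 left: {2,3,5,7,8}→3  {2,3,6,7,8}→3  {3,4,5,7,8}→3  {3,5,6,7,8}→6  {4,5,6,7,8}→3
  6 left: {2,3,4,5,7,8}→6  {2,3,5,6,7,8}→12  {3,4,5,6,7,8}→12
  7 left: {2,3,4,5,6,7,8}→30
  placing 0:x first → 30 extensions

30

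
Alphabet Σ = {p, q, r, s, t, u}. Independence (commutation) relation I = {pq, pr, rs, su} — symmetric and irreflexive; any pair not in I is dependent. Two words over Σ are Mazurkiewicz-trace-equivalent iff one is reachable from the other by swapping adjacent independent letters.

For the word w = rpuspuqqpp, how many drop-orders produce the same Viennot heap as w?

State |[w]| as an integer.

30

drop 0:r onto floor
drop 1:p onto floor
drop 2:u onto {0:r, 1:p}
drop 3:s onto {1:p}
drop 4:p onto {2:u, 3:s}
drop 5:u onto {4:p}
drop 6:q onto {5:u}
drop 7:q onto {6:q}
drop 8:p onto {5:u}
drop 9:p onto {8:p}
ground layer = {0:r, 1:p}
drop-orders for the pieces not yet dropped (sum over which currently-grounded one goes next):
  1 to go: {7} 1  {9} 1
  2 to go: {6,7} 1  {7,9} 2  {8,9} 1
  3 to go: {6,7,9} 3  {7,8,9} 3
  4 to go: {6,7,8,9} 6
  5 to go: {5,6,7,8,9} 6
  6 to go: {4,5,6,7,8,9} 6
  7 to go: {2,4,5,6,7,8,9} 6  {3,4,5,6,7,8,9} 6
  8 to go: {0,2,4,5,6,7,8,9} 6  {2,3,4,5,6,7,8,9} 12
  if 0:r drops first: 12 orders
  if 1:p drops first: 18 orders
heap linearizations: 30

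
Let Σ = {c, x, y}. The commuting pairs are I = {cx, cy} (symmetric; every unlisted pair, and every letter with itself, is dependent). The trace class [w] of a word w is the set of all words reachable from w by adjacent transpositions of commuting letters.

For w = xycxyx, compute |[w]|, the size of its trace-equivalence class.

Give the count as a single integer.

6

drop 0:x onto floor
drop 1:y onto {0:x}
drop 2:c onto floor
drop 3:x onto {1:y}
drop 4:y onto {3:x}
drop 5:x onto {4:y}
ground layer = {0:x, 2:c}
drop-orders for the pieces not yet dropped (sum over which currently-grounded one goes next):
  1 to go: {2} 1  {5} 1
  2 to go: {2,5} 2  {4,5} 1
  3 to go: {2,4,5} 3  {3,4,5} 1
  4 to go: {1,3,4,5} 1  {2,3,4,5} 4
  if 0:x drops first: 5 orders
  if 2:c drops first: 1 orders
heap linearizations: 6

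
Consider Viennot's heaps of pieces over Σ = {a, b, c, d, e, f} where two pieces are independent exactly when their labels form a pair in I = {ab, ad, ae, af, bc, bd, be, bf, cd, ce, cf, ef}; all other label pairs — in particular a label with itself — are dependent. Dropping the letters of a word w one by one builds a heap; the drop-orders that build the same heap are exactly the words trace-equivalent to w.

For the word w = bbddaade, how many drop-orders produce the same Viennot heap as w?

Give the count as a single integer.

piece 0:b — minimal
piece 1:b rests on {0:b}
piece 2:d — minimal
piece 3:d rests on {2:d}
piece 4:a — minimal
piece 5:a rests on {4:a}
piece 6:d rests on {3:d}
piece 7:e rests on {6:d}
minimal pieces: {0:b, 2:d, 4:a}
ways to finish when only these pieces remain (= sum over removing one remaining piece with nothing left below it):
  1 left: {1}→1  {5}→1  {7}→1
  2 left: {0,1}→1  {1,5}→2  {1,7}→2  {4,5}→1  {5,7}→2  {6,7}→1
  3 left: {0,1,5}→3  {0,1,7}→3  {1,4,5}→3  {1,5,7}→6  {1,6,7}→3  {3,6,7}→1  {4,5,7}→3  {5,6,7}→3
  4 left: {0,1,4,5}→6  {0,1,5,7}→12  {0,1,6,7}→6  {1,3,6,7}→4  {1,4,5,7}→12  {1,5,6,7}→12  {2,3,6,7}→1  {3,5,6,7}→4  {4,5,6,7}→6
  5 left: {0,1,3,6,7}→10  {0,1,4,5,7}→30  {0,1,5,6,7}→30  {1,2,3,6,7}→5  {1,3,5,6,7}→20  {1,4,5,6,7}→30  {2,3,5,6,7}→5  {3,4,5,6,7}→10
  6 left: {0,1,2,3,6,7}→15  {0,1,3,5,6,7}→60  {0,1,4,5,6,7}→90  {1,2,3,5,6,7}→30  {1,3,4,5,6,7}→60  {2,3,4,5,6,7}→15
  placing 0:b first → 105 extensions
  placing 2:d first → 210 extensions
  placing 4:a first → 105 extensions
total linear extensions = 420

420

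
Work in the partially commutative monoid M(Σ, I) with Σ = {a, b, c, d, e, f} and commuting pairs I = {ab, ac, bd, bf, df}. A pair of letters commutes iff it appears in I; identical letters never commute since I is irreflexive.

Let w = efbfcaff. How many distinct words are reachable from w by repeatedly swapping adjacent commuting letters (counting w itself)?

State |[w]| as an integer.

7

piece 0:e — minimal
piece 1:f rests on {0:e}
piece 2:b rests on {0:e}
piece 3:f rests on {1:f}
piece 4:c rests on {2:b, 3:f}
piece 5:a rests on {3:f}
piece 6:f rests on {4:c, 5:a}
piece 7:f rests on {6:f}
minimal pieces: {0:e}
ways to finish when only these pieces remain (= sum over removing one remaining piece with nothing left below it):
  1 left: {7}→1
  2 left: {6,7}→1
  3 left: {4,6,7}→1  {5,6,7}→1
  4 left: {2,4,6,7}→1  {4,5,6,7}→2
  5 left: {2,4,5,6,7}→3  {3,4,5,6,7}→2
  6 left: {1,3,4,5,6,7}→2  {2,3,4,5,6,7}→5
  placing 0:e first → 7 extensions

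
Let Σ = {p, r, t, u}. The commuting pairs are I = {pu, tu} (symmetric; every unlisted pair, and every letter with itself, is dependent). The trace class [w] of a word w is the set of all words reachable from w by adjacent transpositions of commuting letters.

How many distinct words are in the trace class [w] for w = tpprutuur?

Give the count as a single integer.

4

drop 0:t onto floor
drop 1:p onto {0:t}
drop 2:p onto {1:p}
drop 3:r onto {2:p}
drop 4:u onto {3:r}
drop 5:t onto {3:r}
drop 6:u onto {4:u}
drop 7:u onto {6:u}
drop 8:r onto {5:t, 7:u}
ground layer = {0:t}
drop-orders for the pieces not yet dropped (sum over which currently-grounded one goes next):
  1 to go: {8} 1
  2 to go: {5,8} 1  {7,8} 1
  3 to go: {5,7,8} 2  {6,7,8} 1
  4 to go: {4,6,7,8} 1  {5,6,7,8} 3
  5 to go: {4,5,6,7,8} 4
  6 to go: {3,4,5,6,7,8} 4
  7 to go: {2,3,4,5,6,7,8} 4
  if 0:t drops first: 4 orders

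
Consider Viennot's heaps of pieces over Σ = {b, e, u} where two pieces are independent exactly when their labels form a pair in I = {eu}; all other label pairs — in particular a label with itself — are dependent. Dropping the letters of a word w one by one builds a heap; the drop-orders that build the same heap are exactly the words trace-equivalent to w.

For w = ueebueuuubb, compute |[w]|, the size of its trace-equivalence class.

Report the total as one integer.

15

piece 0:u — minimal
piece 1:e — minimal
piece 2:e rests on {1:e}
piece 3:b rests on {0:u, 2:e}
piece 4:u rests on {3:b}
piece 5:e rests on {3:b}
piece 6:u rests on {4:u}
piece 7:u rests on {6:u}
piece 8:u rests on {7:u}
piece 9:b rests on {5:e, 8:u}
piece 10:b rests on {9:b}
minimal pieces: {0:u, 1:e}
ways to finish when only these pieces remain (= sum over removing one remaining piece with nothing left below it):
  1 left: {10}→1
  2 left: {9,10}→1
  3 left: {5,9,10}→1  {8,9,10}→1
  4 left: {5,8,9,10}→2  {7,8,9,10}→1
  5 left: {5,7,8,9,10}→3  {6,7,8,9,10}→1
  6 left: {4,6,7,8,9,10}→1  {5,6,7,8,9,10}→4
  7 left: {4,5,6,7,8,9,10}→5
  8 left: {3,4,5,6,7,8,9,10}→5
  9 left: {0,3,4,5,6,7,8,9,10}→5  {2,3,4,5,6,7,8,9,10}→5
  placing 0:u first → 5 extensions
  placing 1:e first → 10 extensions
total linear extensions = 15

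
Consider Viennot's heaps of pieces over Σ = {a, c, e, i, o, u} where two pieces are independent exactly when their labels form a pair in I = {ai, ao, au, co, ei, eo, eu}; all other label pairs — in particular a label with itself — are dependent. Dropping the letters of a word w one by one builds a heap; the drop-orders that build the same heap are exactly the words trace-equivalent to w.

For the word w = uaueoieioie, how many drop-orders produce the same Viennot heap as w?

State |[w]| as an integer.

330

drop 0:u onto floor
drop 1:a onto floor
drop 2:u onto {0:u}
drop 3:e onto {1:a}
drop 4:o onto {2:u}
drop 5:i onto {4:o}
drop 6:e onto {3:e}
drop 7:i onto {5:i}
drop 8:o onto {7:i}
drop 9:i onto {8:o}
drop 10:e onto {6:e}
ground layer = {0:u, 1:a}
drop-orders for the pieces not yet dropped (sum over which currently-grounded one goes next):
  1 to go: {9} 1  {10} 1
  2 to go: {6,10} 1  {8,9} 1  {9,10} 2
  3 to go: {3,6,10} 1  {6,9,10} 3  {7,8,9} 1  {8,9,10} 3
  4 to go: {1,3,6,10} 1  {3,6,9,10} 4  {5,7,8,9} 1  {6,8,9,10} 6  {7,8,9,10} 4
  5 to go: {1,3,6,9,10} 5  {3,6,8,9,10} 10  {4,5,7,8,9} 1  {5,7,8,9,10} 5  {6,7,8,9,10} 10
  6 to go: {1,3,6,8,9,10} 15  {2,4,5,7,8,9} 1  {3,6,7,8,9,10} 20  {4,5,7,8,9,10} 6  {5,6,7,8,9,10} 15
  7 to go: {0,2,4,5,7,8,9} 1  {1,3,6,7,8,9,10} 35  {2,4,5,7,8,9,10} 7  {3,5,6,7,8,9,10} 35  {4,5,6,7,8,9,10} 21
  8 to go: {0,2,4,5,7,8,9,10} 8  {1,3,5,6,7,8,9,10} 70  {2,4,5,6,7,8,9,10} 28  {3,4,5,6,7,8,9,10} 56
  9 to go: {0,2,4,5,6,7,8,9,10} 36  {1,3,4,5,6,7,8,9,10} 126  {2,3,4,5,6,7,8,9,10} 84
  if 0:u drops first: 210 orders
  if 1:a drops first: 120 orders
heap linearizations: 330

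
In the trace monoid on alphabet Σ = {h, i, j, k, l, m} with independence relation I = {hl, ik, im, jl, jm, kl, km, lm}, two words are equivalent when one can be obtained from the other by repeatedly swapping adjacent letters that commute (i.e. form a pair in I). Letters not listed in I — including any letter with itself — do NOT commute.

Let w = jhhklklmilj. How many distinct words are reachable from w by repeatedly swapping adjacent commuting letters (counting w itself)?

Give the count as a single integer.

860

drop 0:j onto floor
drop 1:h onto {0:j}
drop 2:h onto {1:h}
drop 3:k onto {2:h}
drop 4:l onto floor
drop 5:k onto {3:k}
drop 6:l onto {4:l}
drop 7:m onto {2:h}
drop 8:i onto {2:h, 6:l}
drop 9:l onto {8:i}
drop 10:j onto {5:k, 8:i}
ground layer = {0:j, 4:l}
drop-orders for the pieces not yet dropped (sum over which currently-grounded one goes next):
  1 to go: {7} 1  {9} 1  {10} 1
  2 to go: {5,10} 1  {7,9} 2  {7,10} 2  {9,10} 2
  3 to go: {3,5,10} 1  {5,7,10} 3  {5,9,10} 3  {7,9,10} 6  {8,9,10} 2
  4 to go: {3,5,7,10} 4  {3,5,9,10} 4  {5,7,9,10} 12  {5,8,9,10} 5  {6,8,9,10} 2  {7,8,9,10} 8
  5 to go: {3,5,7,9,10} 20  {3,5,8,9,10} 9  {4,6,8,9,10} 2  {5,6,8,9,10} 7  {5,7,8,9,10} 25  {6,7,8,9,10} 10
  6 to go: {3,5,6,8,9,10} 16  {3,5,7,8,9,10} 54  {4,5,6,8,9,10} 9  {4,6,7,8,9,10} 12  {5,6,7,8,9,10} 42
  7 to go: {2,3,5,7,8,9,10} 54  {3,4,5,6,8,9,10} 25  {3,5,6,7,8,9,10} 112  {4,5,6,7,8,9,10} 63
  8 to go: {1,2,3,5,7,8,9,10} 54  {2,3,5,6,7,8,9,10} 166  {3,4,5,6,7,8,9,10} 200
  9 to go: {0,1,2,3,5,7,8,9,10} 54  {1,2,3,5,6,7,8,9,10} 220  {2,3,4,5,6,7,8,9,10} 366
  if 0:j drops first: 586 orders
  if 4:l drops first: 274 orders
heap linearizations: 860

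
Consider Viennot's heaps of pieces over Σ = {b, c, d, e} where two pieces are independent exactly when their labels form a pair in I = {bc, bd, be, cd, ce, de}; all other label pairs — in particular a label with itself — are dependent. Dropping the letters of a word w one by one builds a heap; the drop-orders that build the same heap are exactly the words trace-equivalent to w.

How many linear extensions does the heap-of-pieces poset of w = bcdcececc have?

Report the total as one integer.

drop 0:b onto floor
drop 1:c onto floor
drop 2:d onto floor
drop 3:c onto {1:c}
drop 4:e onto floor
drop 5:c onto {3:c}
drop 6:e onto {4:e}
drop 7:c onto {5:c}
drop 8:c onto {7:c}
ground layer = {0:b, 1:c, 2:d, 4:e}
drop-orders for the pieces not yet dropped (sum over which currently-grounded one goes next):
  1 to go: {0} 1  {2} 1  {6} 1  {8} 1
  2 to go: {0,2} 2  {0,6} 2  {0,8} 2  {2,6} 2  {2,8} 2  {4,6} 1  {6,8} 2  {7,8} 1
  3 to go: {0,2,6} 6  {0,2,8} 6  {0,4,6} 3  {0,6,8} 6  {0,7,8} 3  {2,4,6} 3  {2,6,8} 6  {2,7,8} 3  {4,6,8} 3  {5,7,8} 1  {6,7,8} 3
  4 to go: {0,2,4,6} 12  {0,2,6,8} 24  {0,2,7,8} 12  {0,4,6,8} 12  {0,5,7,8} 4  {0,6,7,8} 12  {2,4,6,8} 12  {2,5,7,8} 4  {2,6,7,8} 12  {3,5,7,8} 1  {4,6,7,8} 6  {5,6,7,8} 4
  5 to go: {0,2,4,6,8} 60  {0,2,5,7,8} 20  {0,2,6,7,8} 60  {0,3,5,7,8} 5  {0,4,6,7,8} 30  {0,5,6,7,8} 20  {1,3,5,7,8} 1  {2,3,5,7,8} 5  {2,4,6,7,8} 30  {2,5,6,7,8} 20  {3,5,6,7,8} 5  {4,5,6,7,8} 10
  6 to go: {0,1,3,5,7,8} 6  {0,2,3,5,7,8} 30  {0,2,4,6,7,8} 180  {0,2,5,6,7,8} 120  {0,3,5,6,7,8} 30  {0,4,5,6,7,8} 60  {1,2,3,5,7,8} 6  {1,3,5,6,7,8} 6  {2,3,5,6,7,8} 30  {2,4,5,6,7,8} 60  {3,4,5,6,7,8} 15
  7 to go: {0,1,2,3,5,7,8} 42  {0,1,3,5,6,7,8} 42  {0,2,3,5,6,7,8} 210  {0,2,4,5,6,7,8} 420  {0,3,4,5,6,7,8} 105  {1,2,3,5,6,7,8} 42  {1,3,4,5,6,7,8} 21  {2,3,4,5,6,7,8} 105
  if 0:b drops first: 168 orders
  if 1:c drops first: 840 orders
  if 2:d drops first: 168 orders
  if 4:e drops first: 336 orders
heap linearizations: 1512

1512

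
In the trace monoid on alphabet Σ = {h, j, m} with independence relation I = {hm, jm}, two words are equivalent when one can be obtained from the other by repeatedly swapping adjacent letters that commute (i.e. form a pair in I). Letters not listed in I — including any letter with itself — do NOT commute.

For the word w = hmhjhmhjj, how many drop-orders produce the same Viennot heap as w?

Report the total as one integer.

36

drop 0:h onto floor
drop 1:m onto floor
drop 2:h onto {0:h}
drop 3:j onto {2:h}
drop 4:h onto {3:j}
drop 5:m onto {1:m}
drop 6:h onto {4:h}
drop 7:j onto {6:h}
drop 8:j onto {7:j}
ground layer = {0:h, 1:m}
drop-orders for the pieces not yet dropped (sum over which currently-grounded one goes next):
  1 to go: {5} 1  {8} 1
  2 to go: {1,5} 1  {5,8} 2  {7,8} 1
  3 to go: {1,5,8} 3  {5,7,8} 3  {6,7,8} 1
  4 to go: {1,5,7,8} 6  {4,6,7,8} 1  {5,6,7,8} 4
  5 to go: {1,5,6,7,8} 10  {3,4,6,7,8} 1  {4,5,6,7,8} 5
  6 to go: {1,4,5,6,7,8} 15  {2,3,4,6,7,8} 1  {3,4,5,6,7,8} 6
  7 to go: {0,2,3,4,6,7,8} 1  {1,3,4,5,6,7,8} 21  {2,3,4,5,6,7,8} 7
  if 0:h drops first: 28 orders
  if 1:m drops first: 8 orders
heap linearizations: 36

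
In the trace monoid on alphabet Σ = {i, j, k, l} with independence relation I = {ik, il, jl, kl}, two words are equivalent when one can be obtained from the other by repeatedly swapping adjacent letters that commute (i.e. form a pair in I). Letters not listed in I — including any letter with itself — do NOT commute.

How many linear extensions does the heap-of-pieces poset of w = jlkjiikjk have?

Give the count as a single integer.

27

drop 0:j onto floor
drop 1:l onto floor
drop 2:k onto {0:j}
drop 3:j onto {2:k}
drop 4:i onto {3:j}
drop 5:i onto {4:i}
drop 6:k onto {3:j}
drop 7:j onto {5:i, 6:k}
drop 8:k onto {7:j}
ground layer = {0:j, 1:l}
drop-orders for the pieces not yet dropped (sum over which currently-grounded one goes next):
  1 to go: {1} 1  {8} 1
  2 to go: {1,8} 2  {7,8} 1
  3 to go: {1,7,8} 3  {5,7,8} 1  {6,7,8} 1
  4 to go: {1,5,7,8} 4  {1,6,7,8} 4  {4,5,7,8} 1  {5,6,7,8} 2
  5 to go: {1,4,5,7,8} 5  {1,5,6,7,8} 10  {4,5,6,7,8} 3
  6 to go: {1,4,5,6,7,8} 18  {3,4,5,6,7,8} 3
  7 to go: {1,3,4,5,6,7,8} 21  {2,3,4,5,6,7,8} 3
  if 0:j drops first: 24 orders
  if 1:l drops first: 3 orders
heap linearizations: 27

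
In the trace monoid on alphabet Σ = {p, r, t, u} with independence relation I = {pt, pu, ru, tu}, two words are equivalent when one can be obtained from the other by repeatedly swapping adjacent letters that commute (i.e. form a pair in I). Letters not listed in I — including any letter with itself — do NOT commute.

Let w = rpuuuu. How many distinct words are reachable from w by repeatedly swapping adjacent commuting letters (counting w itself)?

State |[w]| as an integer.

drop 0:r onto floor
drop 1:p onto {0:r}
drop 2:u onto floor
drop 3:u onto {2:u}
drop 4:u onto {3:u}
drop 5:u onto {4:u}
ground layer = {0:r, 2:u}
drop-orders for the pieces not yet dropped (sum over which currently-grounded one goes next):
  1 to go: {1} 1  {5} 1
  2 to go: {0,1} 1  {1,5} 2  {4,5} 1
  3 to go: {0,1,5} 3  {1,4,5} 3  {3,4,5} 1
  4 to go: {0,1,4,5} 6  {1,3,4,5} 4  {2,3,4,5} 1
  if 0:r drops first: 5 orders
  if 2:u drops first: 10 orders
heap linearizations: 15

15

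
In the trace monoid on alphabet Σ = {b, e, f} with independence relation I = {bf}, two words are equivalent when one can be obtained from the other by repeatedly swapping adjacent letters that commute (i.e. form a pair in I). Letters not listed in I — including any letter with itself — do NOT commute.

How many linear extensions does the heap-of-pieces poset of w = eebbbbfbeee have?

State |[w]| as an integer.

6

#0=e has no predecessor
#1=e depends on [0:e]
#2=b depends on [1:e]
#3=b depends on [2:b]
#4=b depends on [3:b]
#5=b depends on [4:b]
#6=f depends on [1:e]
#7=b depends on [5:b]
#8=e depends on [6:f, 7:b]
#9=e depends on [8:e]
#10=e depends on [9:e]
sources: [0:e]
N(rest) = Σ N(rest − s) over sources s of rest; N(one piece) = 1:
  size 1 → [10]=1
  size 2 → [9,10]=1
  size 3 → [8,9,10]=1
  size 4 → [6,8,9,10]=1  [7,8,9,10]=1
  size 5 → [5,7,8,9,10]=1  [6,7,8,9,10]=2
  size 6 → [4,5,7,8,9,10]=1  [5,6,7,8,9,10]=3
  size 7 → [3,4,5,7,8,9,10]=1  [4,5,6,7,8,9,10]=4
  size 8 → [2,3,4,5,7,8,9,10]=1  [3,4,5,6,7,8,9,10]=5
  size 9 → [2,3,4,5,6,7,8,9,10]=6
  first=0(e) contributes 6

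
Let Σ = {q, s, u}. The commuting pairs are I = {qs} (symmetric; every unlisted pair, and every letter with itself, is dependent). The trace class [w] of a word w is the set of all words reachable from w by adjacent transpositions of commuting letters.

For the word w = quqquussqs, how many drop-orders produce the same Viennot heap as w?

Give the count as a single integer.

0(q) covers ∅
1(u) covers 0:q
2(q) covers 1:u
3(q) covers 2:q
4(u) covers 3:q
5(u) covers 4:u
6(s) covers 5:u
7(s) covers 6:s
8(q) covers 5:u
9(s) covers 7:s
floor of heap: 0:q
completions by unplaced set U, small U first (add the entries for U minus each lowest piece of U):
  |U|=1: {8}:1  {9}:1
  |U|=2: {7,9}:1  {8,9}:2
  |U|=3: {6,7,9}:1  {7,8,9}:3
  |U|=4: {6,7,8,9}:4
  |U|=5: {5,6,7,8,9}:4
  |U|=6: {4,5,6,7,8,9}:4
  |U|=7: {3,4,5,6,7,8,9}:4
  |U|=8: {2,3,4,5,6,7,8,9}:4
  start at 0(q): 4

4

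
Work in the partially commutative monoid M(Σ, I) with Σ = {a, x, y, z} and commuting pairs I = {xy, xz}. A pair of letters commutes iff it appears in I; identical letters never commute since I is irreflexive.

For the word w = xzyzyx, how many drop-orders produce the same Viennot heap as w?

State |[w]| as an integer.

piece 0:x — minimal
piece 1:z — minimal
piece 2:y rests on {1:z}
piece 3:z rests on {2:y}
piece 4:y rests on {3:z}
piece 5:x rests on {0:x}
minimal pieces: {0:x, 1:z}
ways to finish when only these pieces remain (= sum over removing one remaining piece with nothing left below it):
  1 left: {4}→1  {5}→1
  2 left: {0,5}→1  {3,4}→1  {4,5}→2
  3 left: {0,4,5}→3  {2,3,4}→1  {3,4,5}→3
  4 left: {0,3,4,5}→6  {1,2,3,4}→1  {2,3,4,5}→4
  placing 0:x first → 5 extensions
  placing 1:z first → 10 extensions
total linear extensions = 15

15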